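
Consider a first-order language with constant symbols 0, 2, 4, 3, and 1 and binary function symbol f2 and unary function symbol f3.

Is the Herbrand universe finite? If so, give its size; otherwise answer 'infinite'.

The signature has at least one function symbol (f2, arity 2) and at least one constant (0).
Iterating f2 gives infinitely many distinct ground terms: 0, f2(0, 0), f2(f2(0, 0), f2(0, 0)), ...
So the Herbrand universe is infinite.

infinite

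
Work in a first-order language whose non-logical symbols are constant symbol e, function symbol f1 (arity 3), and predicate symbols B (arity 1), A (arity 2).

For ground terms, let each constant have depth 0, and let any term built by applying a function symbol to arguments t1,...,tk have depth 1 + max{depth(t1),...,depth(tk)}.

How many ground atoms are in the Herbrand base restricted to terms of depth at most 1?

First count ground terms of depth ≤ 1.
Count level by level. With function symbols f1/3, the terms of depth ≤ k are the 1 constant together with each function applied to depth-≤(k−1) tuples, so N_k = 1 + N_{k-1}^3.
N_0 = 1
N_1 = 1 + 1^3 = 2
So |H| = 2.
Ground atoms are formed by filling each argument slot of a predicate with a term from H, so an r-ary predicate gives |H|^r atoms:
  B: 2;  A: 2^2 = 4
Total ground atoms: 2 + 4 = 6.

6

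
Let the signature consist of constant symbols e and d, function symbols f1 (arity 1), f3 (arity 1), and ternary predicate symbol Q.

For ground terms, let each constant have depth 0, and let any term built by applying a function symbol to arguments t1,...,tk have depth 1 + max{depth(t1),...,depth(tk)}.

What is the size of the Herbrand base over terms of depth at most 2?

First count ground terms of depth ≤ 2.
Count level by level. With function symbols f1/1, f3/1, the terms of depth ≤ k are the 2 constants together with each function applied to depth-≤(k−1) tuples, so N_k = 2 + N_{k-1} + N_{k-1}.
N_0 = 2
N_1 = 2 + 2 + 2 = 6
N_2 = 2 + 6 + 6 = 14
So |H| = 14.
For each predicate symbol, the number of ground atoms is |H| raised to its arity; summing:
  Q: 14^3 = 2744
Total ground atoms: 2744.

2744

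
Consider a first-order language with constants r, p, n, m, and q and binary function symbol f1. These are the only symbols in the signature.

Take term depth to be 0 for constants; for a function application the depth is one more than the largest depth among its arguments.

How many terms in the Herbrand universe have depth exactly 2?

875

If N_k denotes the number of depth-≤k ground terms, the 5 constants give N_0 = 5, and each function symbol of arity r contributes N_{k-1}^r new terms at level k: N_k = 5 + N_{k-1}^2.
N_0 = 5
N_1 = 5 + 5^2 = 30
N_2 = 5 + 30^2 = 905
Terms of depth exactly 2: N_2 − N_1 = 905 − 30 = 875.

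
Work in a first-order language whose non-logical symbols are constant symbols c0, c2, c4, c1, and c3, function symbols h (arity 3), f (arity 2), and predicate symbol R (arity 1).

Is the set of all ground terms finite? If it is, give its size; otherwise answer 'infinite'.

The signature has at least one function symbol (h, arity 3) and at least one constant (c0).
Iterating h gives infinitely many distinct ground terms: c0, h(c0, c0, c0), h(h(c0, c0, c0), h(c0, c0, c0), h(c0, c0, c0)), ...
So the Herbrand universe is infinite.

infinite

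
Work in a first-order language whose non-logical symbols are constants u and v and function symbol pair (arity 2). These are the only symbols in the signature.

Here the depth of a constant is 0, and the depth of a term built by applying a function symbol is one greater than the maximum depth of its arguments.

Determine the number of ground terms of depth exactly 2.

Let N_k = |{terms of depth ≤ k}|. Then N_0 = 2 and N_k = 2 + N_{k-1}^2 for k ≥ 1 (one summand per function symbol, arity giving the exponent).
N_0 = 2
N_1 = 2 + 2^2 = 6
N_2 = 2 + 6^2 = 38
Terms of depth exactly 2: N_2 − N_1 = 38 − 6 = 32.

32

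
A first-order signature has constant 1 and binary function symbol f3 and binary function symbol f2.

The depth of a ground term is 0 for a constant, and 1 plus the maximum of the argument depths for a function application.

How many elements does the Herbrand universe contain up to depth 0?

Count level by level. With function symbols f3/2, f2/2, the terms of depth ≤ k are the 1 constant together with each function applied to depth-≤(k−1) tuples, so N_k = 1 + N_{k-1}^2 + N_{k-1}^2.
N_0 = 1
Explicitly: 1.

1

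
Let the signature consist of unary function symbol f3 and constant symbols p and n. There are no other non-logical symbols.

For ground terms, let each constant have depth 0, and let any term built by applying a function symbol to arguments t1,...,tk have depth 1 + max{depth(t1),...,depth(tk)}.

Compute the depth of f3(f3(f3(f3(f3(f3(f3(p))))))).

7

depth(f3(p)) = 1 + depth(p) = 1 + 0 = 1
depth(f3(f3(p))) = 1 + depth(f3(p)) = 1 + 1 = 2
depth(f3(f3(f3(p)))) = 1 + depth(f3(f3(p))) = 1 + 2 = 3
depth(f3(f3(f3(f3(p))))) = 1 + depth(f3(f3(f3(p)))) = 1 + 3 = 4
depth(f3(f3(f3(f3(f3(p)))))) = 1 + depth(f3(f3(f3(f3(p))))) = 1 + 4 = 5
depth(f3(f3(f3(f3(f3(f3(p))))))) = 1 + depth(f3(f3(f3(f3(f3(p)))))) = 1 + 5 = 6
depth(f3(f3(f3(f3(f3(f3(f3(p)))))))) = 1 + depth(f3(f3(f3(f3(f3(f3(p))))))) = 1 + 6 = 7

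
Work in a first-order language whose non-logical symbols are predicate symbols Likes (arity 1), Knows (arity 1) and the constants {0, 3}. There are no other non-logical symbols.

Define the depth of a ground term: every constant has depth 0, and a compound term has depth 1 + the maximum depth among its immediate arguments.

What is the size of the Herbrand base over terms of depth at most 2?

4

First count ground terms of depth ≤ 2.
With no function symbols every ground term is a constant, so there are exactly 2 ground terms at every depth bound.
N_0 = 2
N_1 = 2
N_2 = 2
Explicitly: 0, 3.
So |H| = 2.
A ground atom is a predicate applied to a tuple of terms from H, so the count is the sum over predicates of |H|^arity:
  Likes: 2;  Knows: 2
Total ground atoms: 2 + 2 = 4.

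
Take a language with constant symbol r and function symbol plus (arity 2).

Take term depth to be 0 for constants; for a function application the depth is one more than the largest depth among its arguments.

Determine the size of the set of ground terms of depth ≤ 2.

5

Write N_k for the number of ground terms of depth ≤ k. A term of depth ≤ k is either a constant or a function symbol applied to arguments of depth ≤ k−1, so N_k = 1 + N_{k-1}^2.
N_0 = 1
N_1 = 1 + 1^2 = 2
N_2 = 1 + 2^2 = 5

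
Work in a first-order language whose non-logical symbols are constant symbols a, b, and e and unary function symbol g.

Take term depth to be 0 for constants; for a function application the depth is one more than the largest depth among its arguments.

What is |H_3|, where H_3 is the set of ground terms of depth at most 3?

12

Let N_k = |{terms of depth ≤ k}|. Then N_0 = 3 and N_k = 3 + N_{k-1} for k ≥ 1 (one summand per function symbol, arity giving the exponent).
N_0 = 3
N_1 = 3 + 3 = 6
N_2 = 3 + 6 = 9
N_3 = 3 + 9 = 12
Explicitly: a, b, e, g(a), g(b), g(e), g(g(a)), g(g(b)), g(g(e)), g(g(g(a))), g(g(g(b))), g(g(g(e))).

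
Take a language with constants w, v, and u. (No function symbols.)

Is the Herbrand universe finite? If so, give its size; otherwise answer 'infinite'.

There are no function symbols, so every ground term is one of the 3 constants.
The Herbrand universe is {w, v, u}, which is finite with 3 elements.

3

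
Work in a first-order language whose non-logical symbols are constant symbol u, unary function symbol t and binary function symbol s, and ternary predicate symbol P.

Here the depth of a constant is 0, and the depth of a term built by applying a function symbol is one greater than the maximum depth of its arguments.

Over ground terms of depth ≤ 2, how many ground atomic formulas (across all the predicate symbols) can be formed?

2197

First count ground terms of depth ≤ 2.
If N_k denotes the number of depth-≤k ground terms, the 1 constant gives N_0 = 1, and each function symbol of arity r contributes N_{k-1}^r new terms at level k: N_k = 1 + N_{k-1} + N_{k-1}^2.
N_0 = 1
N_1 = 1 + 1 + 1^2 = 3
N_2 = 1 + 3 + 3^2 = 13
So |H| = 13.
Ground atoms are formed by filling each argument slot of a predicate with a term from H, so an r-ary predicate gives |H|^r atoms:
  P: 13^3 = 2197
Total ground atoms: 2197.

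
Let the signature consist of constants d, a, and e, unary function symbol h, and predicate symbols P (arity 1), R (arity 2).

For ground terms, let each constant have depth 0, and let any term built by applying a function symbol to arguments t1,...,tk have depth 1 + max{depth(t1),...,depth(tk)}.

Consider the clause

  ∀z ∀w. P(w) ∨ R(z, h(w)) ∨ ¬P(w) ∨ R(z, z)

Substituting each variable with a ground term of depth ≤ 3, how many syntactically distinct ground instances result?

Ground terms of depth ≤ 3:
  If N_k denotes the number of depth-≤k ground terms, the 3 constants give N_0 = 3, and each function symbol of arity r contributes N_{k-1}^r new terms at level k: N_k = 3 + N_{k-1}.
  N_0 = 3
  N_1 = 3 + 3 = 6
  N_2 = 3 + 6 = 9
  N_3 = 3 + 9 = 12
  Explicitly: d, a, e, h(d), h(a), h(e), h(h(d)), h(h(a)), h(h(e)), h(h(h(d))), h(h(h(a))), h(h(h(e))).
So there are 12 ground terms available for substitution.
The clause has 2 distinct variables (z, w), each appearing in the body. In the free term algebra distinct substitutions yield syntactically distinct ground instances.
Number of ground instances = 12^2 = 144.

144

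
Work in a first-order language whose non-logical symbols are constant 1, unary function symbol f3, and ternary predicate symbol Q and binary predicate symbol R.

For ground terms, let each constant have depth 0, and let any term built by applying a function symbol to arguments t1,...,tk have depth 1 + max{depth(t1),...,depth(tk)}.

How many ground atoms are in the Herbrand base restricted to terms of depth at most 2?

36

First count ground terms of depth ≤ 2.
If N_k denotes the number of depth-≤k ground terms, the 1 constant gives N_0 = 1, and each function symbol of arity r contributes N_{k-1}^r new terms at level k: N_k = 1 + N_{k-1}.
N_0 = 1
N_1 = 1 + 1 = 2
N_2 = 1 + 2 = 3
Explicitly: 1, f3(1), f3(f3(1)).
So |H| = 3.
Ground atoms are formed by filling each argument slot of a predicate with a term from H, so an r-ary predicate gives |H|^r atoms:
  Q: 3^3 = 27;  R: 3^2 = 9
Total ground atoms: 27 + 9 = 36.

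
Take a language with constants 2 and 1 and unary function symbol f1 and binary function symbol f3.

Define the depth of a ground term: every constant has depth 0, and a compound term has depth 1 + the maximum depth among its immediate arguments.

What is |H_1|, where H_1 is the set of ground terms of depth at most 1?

Write N_k for the number of ground terms of depth ≤ k. A term of depth ≤ k is either a constant or a function symbol applied to arguments of depth ≤ k−1, so N_k = 2 + N_{k-1} + N_{k-1}^2.
N_0 = 2
N_1 = 2 + 2 + 2^2 = 8

8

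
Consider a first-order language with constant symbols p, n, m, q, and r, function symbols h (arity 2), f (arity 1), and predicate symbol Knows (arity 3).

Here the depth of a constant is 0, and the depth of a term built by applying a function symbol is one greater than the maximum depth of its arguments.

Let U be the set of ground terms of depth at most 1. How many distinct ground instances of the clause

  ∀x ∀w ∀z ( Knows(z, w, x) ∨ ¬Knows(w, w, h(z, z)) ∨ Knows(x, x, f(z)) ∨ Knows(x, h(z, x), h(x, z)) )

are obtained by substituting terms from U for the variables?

Ground terms of depth ≤ 1:
  Let N_k count ground terms of depth at most k. Each non-constant term of depth ≤ k is some function symbol applied to depth-≤(k−1) arguments, giving N_k = 5 + N_{k-1}^2 + N_{k-1}.
  N_0 = 5
  N_1 = 5 + 5^2 + 5 = 35
So there are 35 ground terms available for substitution.
Each of x, w, z ranges independently over the available ground terms, and distinct assignments produce distinct instances.
Number of ground instances = 35^3 = 42875.

42875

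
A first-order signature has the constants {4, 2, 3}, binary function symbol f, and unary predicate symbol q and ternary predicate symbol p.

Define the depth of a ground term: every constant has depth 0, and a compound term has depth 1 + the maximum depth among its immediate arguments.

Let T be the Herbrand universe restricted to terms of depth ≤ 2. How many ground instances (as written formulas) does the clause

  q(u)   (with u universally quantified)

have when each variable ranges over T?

147

Ground terms of depth ≤ 2:
  If N_k denotes the number of depth-≤k ground terms, the 3 constants give N_0 = 3, and each function symbol of arity r contributes N_{k-1}^r new terms at level k: N_k = 3 + N_{k-1}^2.
  N_0 = 3
  N_1 = 3 + 3^2 = 12
  N_2 = 3 + 12^2 = 147
So there are 147 ground terms available for substitution.
The clause has 1 distinct variable (u), which appears in the body. In the free term algebra distinct substitutions yield syntactically distinct ground instances.
Number of ground instances = 147.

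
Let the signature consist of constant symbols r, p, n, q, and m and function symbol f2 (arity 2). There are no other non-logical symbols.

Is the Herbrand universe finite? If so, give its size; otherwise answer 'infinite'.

The signature has at least one function symbol (f2, arity 2) and at least one constant (r).
Iterating f2 gives infinitely many distinct ground terms: r, f2(r, r), f2(f2(r, r), f2(r, r)), ...
So the Herbrand universe is infinite.

infinite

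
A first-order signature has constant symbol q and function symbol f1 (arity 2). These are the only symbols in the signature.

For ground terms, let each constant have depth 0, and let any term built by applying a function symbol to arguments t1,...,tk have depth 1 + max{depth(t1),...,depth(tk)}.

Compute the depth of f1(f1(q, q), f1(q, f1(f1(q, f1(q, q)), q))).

5

depth(f1(q, q)) = 1 + max(0, 0) = 1
depth(f1(q, f1(q, q))) = 1 + max(0, 1) = 2
depth(f1(f1(q, f1(q, q)), q)) = 1 + max(2, 0) = 3
depth(f1(q, f1(f1(q, f1(q, q)), q))) = 1 + max(0, 3) = 4
depth(f1(f1(q, q), f1(q, f1(f1(q, f1(q, q)), q)))) = 1 + max(1, 4) = 5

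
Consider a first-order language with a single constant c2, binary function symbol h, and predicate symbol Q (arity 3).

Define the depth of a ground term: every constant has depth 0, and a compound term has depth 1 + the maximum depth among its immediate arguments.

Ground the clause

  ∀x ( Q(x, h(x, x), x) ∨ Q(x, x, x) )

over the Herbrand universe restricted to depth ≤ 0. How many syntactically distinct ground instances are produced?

Ground terms of depth ≤ 0:
  Let N_k = |{terms of depth ≤ k}|. Then N_0 = 1 and N_k = 1 + N_{k-1}^2 for k ≥ 1 (one summand per function symbol, arity giving the exponent).
  N_0 = 1
  Explicitly: c2.
So there is exactly 1 ground term available for substitution.
The body mentions the single quantified variable x; since ground terms form a free algebra, no two substitutions collapse to the same formula.
Number of ground instances = 1.

1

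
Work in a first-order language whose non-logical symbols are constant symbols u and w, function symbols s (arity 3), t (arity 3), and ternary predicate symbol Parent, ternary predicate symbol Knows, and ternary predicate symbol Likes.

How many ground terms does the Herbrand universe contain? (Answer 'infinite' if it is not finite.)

infinite

The signature has at least one function symbol (s, arity 3) and at least one constant (u).
Iterating s gives infinitely many distinct ground terms: u, s(u, u, u), s(s(u, u, u), s(u, u, u), s(u, u, u)), ...
So the Herbrand universe is infinite.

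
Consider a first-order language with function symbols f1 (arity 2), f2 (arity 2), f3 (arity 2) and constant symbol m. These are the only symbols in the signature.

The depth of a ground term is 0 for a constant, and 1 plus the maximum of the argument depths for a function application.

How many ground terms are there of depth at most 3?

7204

Let N_k count ground terms of depth at most k. Each non-constant term of depth ≤ k is some function symbol applied to depth-≤(k−1) arguments, giving N_k = 1 + N_{k-1}^2 + N_{k-1}^2 + N_{k-1}^2.
N_0 = 1
N_1 = 1 + 1^2 + 1^2 + 1^2 = 4
N_2 = 1 + 4^2 + 4^2 + 4^2 = 49
N_3 = 1 + 49^2 + 49^2 + 49^2 = 7204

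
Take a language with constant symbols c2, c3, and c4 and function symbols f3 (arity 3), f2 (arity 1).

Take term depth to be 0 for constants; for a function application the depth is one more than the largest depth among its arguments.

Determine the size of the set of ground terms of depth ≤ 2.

Let N_k count ground terms of depth at most k. Each non-constant term of depth ≤ k is some function symbol applied to depth-≤(k−1) arguments, giving N_k = 3 + N_{k-1}^3 + N_{k-1}.
N_0 = 3
N_1 = 3 + 3^3 + 3 = 33
N_2 = 3 + 33^3 + 33 = 35973

35973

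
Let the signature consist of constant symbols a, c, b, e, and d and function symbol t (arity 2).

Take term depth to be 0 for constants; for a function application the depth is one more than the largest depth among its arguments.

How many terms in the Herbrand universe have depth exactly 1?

25

If N_k denotes the number of depth-≤k ground terms, the 5 constants give N_0 = 5, and each function symbol of arity r contributes N_{k-1}^r new terms at level k: N_k = 5 + N_{k-1}^2.
N_0 = 5
N_1 = 5 + 5^2 = 30
Terms of depth exactly 1: N_1 − N_0 = 30 − 5 = 25.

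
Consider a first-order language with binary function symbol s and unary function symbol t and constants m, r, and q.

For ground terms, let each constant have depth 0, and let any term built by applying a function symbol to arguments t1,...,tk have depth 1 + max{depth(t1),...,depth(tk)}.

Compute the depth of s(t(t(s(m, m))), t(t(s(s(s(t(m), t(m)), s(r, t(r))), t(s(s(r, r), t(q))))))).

7

depth(s(m, m)) = 1 + max(0, 0) = 1
depth(t(s(m, m))) = 1 + depth(s(m, m)) = 1 + 1 = 2
depth(t(t(s(m, m)))) = 1 + depth(t(s(m, m))) = 1 + 2 = 3
depth(t(m)) = 1 + depth(m) = 1 + 0 = 1
depth(s(t(m), t(m))) = 1 + max(1, 1) = 2
depth(t(r)) = 1 + depth(r) = 1 + 0 = 1
depth(s(r, t(r))) = 1 + max(0, 1) = 2
depth(s(s(t(m), t(m)), s(r, t(r)))) = 1 + max(2, 2) = 3
depth(s(r, r)) = 1 + max(0, 0) = 1
depth(t(q)) = 1 + depth(q) = 1 + 0 = 1
depth(s(s(r, r), t(q))) = 1 + max(1, 1) = 2
depth(t(s(s(r, r), t(q)))) = 1 + depth(s(s(r, r), t(q))) = 1 + 2 = 3
depth(s(s(s(t(m), t(m)), s(r, t(r))), t(s(s(r, r), t(q))))) = 1 + max(3, 3) = 4
depth(t(s(s(s(t(m), t(m)), s(r, t(r))), t(s(s(r, r), t(q)))))) = 1 + depth(s(s(s(t(m), t(m)), s(r, t(r))), t(s(s(r, r), t(q))))) = 1 + 4 = 5
depth(t(t(s(s(s(t(m), t(m)), s(r, t(r))), t(s(s(r, r), t(q))))))) = 1 + depth(t(s(s(s(t(m), t(m)), s(r, t(r))), t(s(s(r, r), t(q)))))) = 1 + 5 = 6
depth(s(t(t(s(m, m))), t(t(s(s(s(t(m), t(m)), s(r, t(r))), t(s(s(r, r), t(q)))))))) = 1 + max(3, 6) = 7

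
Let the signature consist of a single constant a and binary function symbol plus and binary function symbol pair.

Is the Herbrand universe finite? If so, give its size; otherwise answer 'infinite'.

infinite

The signature has at least one function symbol (plus, arity 2) and at least one constant (a).
Iterating plus gives infinitely many distinct ground terms: a, plus(a, a), plus(plus(a, a), plus(a, a)), ...
So the Herbrand universe is infinite.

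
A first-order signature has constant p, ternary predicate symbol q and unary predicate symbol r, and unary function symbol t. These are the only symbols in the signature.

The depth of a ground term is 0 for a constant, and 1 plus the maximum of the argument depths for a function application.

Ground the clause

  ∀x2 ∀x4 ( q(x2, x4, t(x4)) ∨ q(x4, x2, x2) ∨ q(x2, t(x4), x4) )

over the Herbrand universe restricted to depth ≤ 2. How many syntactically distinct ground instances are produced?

Ground terms of depth ≤ 2:
  Let N_k = |{terms of depth ≤ k}|. Then N_0 = 1 and N_k = 1 + N_{k-1} for k ≥ 1 (one summand per function symbol, arity giving the exponent).
  N_0 = 1
  N_1 = 1 + 1 = 2
  N_2 = 1 + 2 = 3
So there are 3 ground terms available for substitution.
The clause has 2 distinct variables (x2, x4), each appearing in the body. In the free term algebra distinct substitutions yield syntactically distinct ground instances.
Number of ground instances = 3^2 = 9.

9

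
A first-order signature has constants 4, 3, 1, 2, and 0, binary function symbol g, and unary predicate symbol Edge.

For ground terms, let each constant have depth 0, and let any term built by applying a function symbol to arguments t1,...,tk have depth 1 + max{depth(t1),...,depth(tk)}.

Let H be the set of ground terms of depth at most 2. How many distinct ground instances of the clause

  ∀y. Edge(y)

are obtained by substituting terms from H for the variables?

Ground terms of depth ≤ 2:
  Let N_k = |{terms of depth ≤ k}|. Then N_0 = 5 and N_k = 5 + N_{k-1}^2 for k ≥ 1 (one summand per function symbol, arity giving the exponent).
  N_0 = 5
  N_1 = 5 + 5^2 = 30
  N_2 = 5 + 30^2 = 905
So there are 905 ground terms available for substitution.
The variable y ranges independently over the available ground terms, and distinct assignments produce distinct instances.
Number of ground instances = 905.

905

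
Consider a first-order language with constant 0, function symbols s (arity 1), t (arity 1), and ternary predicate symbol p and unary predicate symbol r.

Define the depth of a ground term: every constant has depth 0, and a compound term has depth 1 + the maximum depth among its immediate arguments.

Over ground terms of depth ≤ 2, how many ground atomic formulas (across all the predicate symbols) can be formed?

350

First count ground terms of depth ≤ 2.
Let N_k = |{terms of depth ≤ k}|. Then N_0 = 1 and N_k = 1 + N_{k-1} + N_{k-1} for k ≥ 1 (one summand per function symbol, arity giving the exponent).
N_0 = 1
N_1 = 1 + 1 + 1 = 3
N_2 = 1 + 3 + 3 = 7
Explicitly: 0, s(0), s(s(0)), s(t(0)), t(0), t(s(0)), t(t(0)).
So |H| = 7.
Ground atoms are formed by filling each argument slot of a predicate with a term from H, so an r-ary predicate gives |H|^r atoms:
  p: 7^3 = 343;  r: 7
Total ground atoms: 343 + 7 = 350.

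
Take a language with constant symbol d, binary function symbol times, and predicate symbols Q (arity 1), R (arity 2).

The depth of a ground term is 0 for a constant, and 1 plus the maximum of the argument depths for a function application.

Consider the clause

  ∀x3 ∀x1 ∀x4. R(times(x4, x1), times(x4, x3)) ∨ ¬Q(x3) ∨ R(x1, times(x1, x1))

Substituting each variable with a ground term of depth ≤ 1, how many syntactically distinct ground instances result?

Ground terms of depth ≤ 1:
  Let N_k count ground terms of depth at most k. Each non-constant term of depth ≤ k is some function symbol applied to depth-≤(k−1) arguments, giving N_k = 1 + N_{k-1}^2.
  N_0 = 1
  N_1 = 1 + 1^2 = 2
  Explicitly: d, times(d, d).
So there are 2 ground terms available for substitution.
There are 3 variables to instantiate (x3, x1, x4), each occurring in at least one literal, so different choices give different ground instances.
Number of ground instances = 2^3 = 8.

8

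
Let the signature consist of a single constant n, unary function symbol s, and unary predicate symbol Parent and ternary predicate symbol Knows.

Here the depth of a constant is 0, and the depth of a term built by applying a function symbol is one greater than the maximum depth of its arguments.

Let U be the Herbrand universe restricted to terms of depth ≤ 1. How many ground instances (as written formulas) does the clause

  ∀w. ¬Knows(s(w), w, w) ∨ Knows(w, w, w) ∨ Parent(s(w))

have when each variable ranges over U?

Ground terms of depth ≤ 1:
  Let N_k = |{terms of depth ≤ k}|. Then N_0 = 1 and N_k = 1 + N_{k-1} for k ≥ 1 (one summand per function symbol, arity giving the exponent).
  N_0 = 1
  N_1 = 1 + 1 = 2
  Explicitly: n, s(n).
So there are 2 ground terms available for substitution.
The body mentions the single quantified variable w; since ground terms form a free algebra, no two substitutions collapse to the same formula.
Number of ground instances = 2.

2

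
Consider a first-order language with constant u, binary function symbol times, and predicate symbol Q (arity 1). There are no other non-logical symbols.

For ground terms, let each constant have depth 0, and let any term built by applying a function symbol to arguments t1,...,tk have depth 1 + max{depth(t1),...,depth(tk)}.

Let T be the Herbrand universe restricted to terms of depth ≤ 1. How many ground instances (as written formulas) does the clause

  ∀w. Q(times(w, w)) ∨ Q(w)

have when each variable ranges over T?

2

Ground terms of depth ≤ 1:
  Count level by level. With function symbols times/2, the terms of depth ≤ k are the 1 constant together with each function applied to depth-≤(k−1) tuples, so N_k = 1 + N_{k-1}^2.
  N_0 = 1
  N_1 = 1 + 1^2 = 2
  Explicitly: u, times(u, u).
So there are 2 ground terms available for substitution.
The clause has 1 distinct variable (w), which appears in the body. In the free term algebra distinct substitutions yield syntactically distinct ground instances.
Number of ground instances = 2.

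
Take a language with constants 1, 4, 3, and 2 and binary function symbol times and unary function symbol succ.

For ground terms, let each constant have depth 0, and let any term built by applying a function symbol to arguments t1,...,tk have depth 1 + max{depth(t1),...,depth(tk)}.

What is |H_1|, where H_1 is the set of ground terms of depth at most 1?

Write N_k for the number of ground terms of depth ≤ k. A term of depth ≤ k is either a constant or a function symbol applied to arguments of depth ≤ k−1, so N_k = 4 + N_{k-1}^2 + N_{k-1}.
N_0 = 4
N_1 = 4 + 4^2 + 4 = 24

24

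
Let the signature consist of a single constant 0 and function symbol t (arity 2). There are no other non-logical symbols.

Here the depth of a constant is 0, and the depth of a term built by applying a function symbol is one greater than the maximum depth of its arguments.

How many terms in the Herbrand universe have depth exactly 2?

3

Write N_k for the number of ground terms of depth ≤ k. A term of depth ≤ k is either a constant or a function symbol applied to arguments of depth ≤ k−1, so N_k = 1 + N_{k-1}^2.
N_0 = 1
N_1 = 1 + 1^2 = 2
N_2 = 1 + 2^2 = 5
Terms of depth exactly 2: N_2 − N_1 = 5 − 2 = 3.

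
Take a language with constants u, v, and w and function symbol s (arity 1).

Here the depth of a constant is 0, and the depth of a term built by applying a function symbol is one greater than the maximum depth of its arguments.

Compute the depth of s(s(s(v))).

depth(s(v)) = 1 + depth(v) = 1 + 0 = 1
depth(s(s(v))) = 1 + depth(s(v)) = 1 + 1 = 2
depth(s(s(s(v)))) = 1 + depth(s(s(v))) = 1 + 2 = 3

3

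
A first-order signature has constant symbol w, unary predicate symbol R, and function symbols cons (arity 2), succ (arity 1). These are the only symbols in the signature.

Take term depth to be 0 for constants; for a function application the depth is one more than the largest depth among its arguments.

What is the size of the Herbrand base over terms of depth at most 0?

First count ground terms of depth ≤ 0.
Let N_k count ground terms of depth at most k. Each non-constant term of depth ≤ k is some function symbol applied to depth-≤(k−1) arguments, giving N_k = 1 + N_{k-1}^2 + N_{k-1}.
N_0 = 1
Explicitly: w.
So |H| = 1.
For each predicate symbol, the number of ground atoms is |H| raised to its arity; summing:
  R: 1
Total ground atoms: 1.

1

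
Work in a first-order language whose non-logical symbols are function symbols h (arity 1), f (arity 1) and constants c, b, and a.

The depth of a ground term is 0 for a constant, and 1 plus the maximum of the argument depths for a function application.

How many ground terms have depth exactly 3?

24

Write N_k for the number of ground terms of depth ≤ k. A term of depth ≤ k is either a constant or a function symbol applied to arguments of depth ≤ k−1, so N_k = 3 + N_{k-1} + N_{k-1}.
N_0 = 3
N_1 = 3 + 3 + 3 = 9
N_2 = 3 + 9 + 9 = 21
N_3 = 3 + 21 + 21 = 45
Terms of depth exactly 3: N_3 − N_2 = 45 − 21 = 24.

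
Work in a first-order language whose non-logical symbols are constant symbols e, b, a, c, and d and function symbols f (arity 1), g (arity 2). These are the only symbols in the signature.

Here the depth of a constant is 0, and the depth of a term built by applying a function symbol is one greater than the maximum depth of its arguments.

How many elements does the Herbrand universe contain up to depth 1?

Count level by level. With function symbols f/1, g/2, the terms of depth ≤ k are the 5 constants together with each function applied to depth-≤(k−1) tuples, so N_k = 5 + N_{k-1} + N_{k-1}^2.
N_0 = 5
N_1 = 5 + 5 + 5^2 = 35

35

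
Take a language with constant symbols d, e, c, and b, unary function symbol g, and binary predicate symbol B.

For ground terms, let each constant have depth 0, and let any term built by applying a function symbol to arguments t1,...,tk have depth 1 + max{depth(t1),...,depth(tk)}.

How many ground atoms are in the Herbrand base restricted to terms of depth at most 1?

64

First count ground terms of depth ≤ 1.
If N_k denotes the number of depth-≤k ground terms, the 4 constants give N_0 = 4, and each function symbol of arity r contributes N_{k-1}^r new terms at level k: N_k = 4 + N_{k-1}.
N_0 = 4
N_1 = 4 + 4 = 8
So |H| = 8.
For each predicate symbol, the number of ground atoms is |H| raised to its arity; summing:
  B: 8^2 = 64
Total ground atoms: 64.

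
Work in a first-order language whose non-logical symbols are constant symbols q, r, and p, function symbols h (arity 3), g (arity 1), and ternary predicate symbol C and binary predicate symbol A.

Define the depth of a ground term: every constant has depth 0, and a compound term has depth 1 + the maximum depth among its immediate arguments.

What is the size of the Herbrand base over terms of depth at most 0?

First count ground terms of depth ≤ 0.
If N_k denotes the number of depth-≤k ground terms, the 3 constants give N_0 = 3, and each function symbol of arity r contributes N_{k-1}^r new terms at level k: N_k = 3 + N_{k-1}^3 + N_{k-1}.
N_0 = 3
So |H| = 3.
Ground atoms are formed by filling each argument slot of a predicate with a term from H, so an r-ary predicate gives |H|^r atoms:
  C: 3^3 = 27;  A: 3^2 = 9
Total ground atoms: 27 + 9 = 36.

36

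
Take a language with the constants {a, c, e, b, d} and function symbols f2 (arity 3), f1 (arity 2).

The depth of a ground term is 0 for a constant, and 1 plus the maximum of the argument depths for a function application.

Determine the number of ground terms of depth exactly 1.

Write N_k for the number of ground terms of depth ≤ k. A term of depth ≤ k is either a constant or a function symbol applied to arguments of depth ≤ k−1, so N_k = 5 + N_{k-1}^3 + N_{k-1}^2.
N_0 = 5
N_1 = 5 + 5^3 + 5^2 = 155
Terms of depth exactly 1: N_1 − N_0 = 155 − 5 = 150.

150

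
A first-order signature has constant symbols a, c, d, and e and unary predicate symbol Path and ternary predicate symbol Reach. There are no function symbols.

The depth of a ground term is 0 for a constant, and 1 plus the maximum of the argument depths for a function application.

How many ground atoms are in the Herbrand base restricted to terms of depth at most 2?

68

First count ground terms of depth ≤ 2.
With no function symbols every ground term is a constant, so there are exactly 4 ground terms at every depth bound.
N_0 = 4
N_1 = 4
N_2 = 4
Explicitly: a, c, d, e.
So |H| = 4.
Each predicate of arity r yields |H|^r ground atoms (one per choice of an r-tuple from H):
  Path: 4;  Reach: 4^3 = 64
Total ground atoms: 4 + 64 = 68.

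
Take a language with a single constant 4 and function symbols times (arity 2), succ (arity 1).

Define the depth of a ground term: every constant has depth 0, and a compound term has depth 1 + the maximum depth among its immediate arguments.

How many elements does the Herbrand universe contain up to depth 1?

Write N_k for the number of ground terms of depth ≤ k. A term of depth ≤ k is either a constant or a function symbol applied to arguments of depth ≤ k−1, so N_k = 1 + N_{k-1}^2 + N_{k-1}.
N_0 = 1
N_1 = 1 + 1^2 + 1 = 3

3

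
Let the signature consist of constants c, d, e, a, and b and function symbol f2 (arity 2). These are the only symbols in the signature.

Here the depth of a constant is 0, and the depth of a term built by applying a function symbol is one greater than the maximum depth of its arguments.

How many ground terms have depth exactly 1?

25

Write N_k for the number of ground terms of depth ≤ k. A term of depth ≤ k is either a constant or a function symbol applied to arguments of depth ≤ k−1, so N_k = 5 + N_{k-1}^2.
N_0 = 5
N_1 = 5 + 5^2 = 30
Terms of depth exactly 1: N_1 − N_0 = 30 − 5 = 25.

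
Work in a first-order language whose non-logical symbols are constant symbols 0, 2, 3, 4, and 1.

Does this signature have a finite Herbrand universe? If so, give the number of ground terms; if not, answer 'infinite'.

There are no function symbols, so every ground term is one of the 5 constants.
The Herbrand universe is {0, 2, 3, 4, 1}, which is finite with 5 elements.

5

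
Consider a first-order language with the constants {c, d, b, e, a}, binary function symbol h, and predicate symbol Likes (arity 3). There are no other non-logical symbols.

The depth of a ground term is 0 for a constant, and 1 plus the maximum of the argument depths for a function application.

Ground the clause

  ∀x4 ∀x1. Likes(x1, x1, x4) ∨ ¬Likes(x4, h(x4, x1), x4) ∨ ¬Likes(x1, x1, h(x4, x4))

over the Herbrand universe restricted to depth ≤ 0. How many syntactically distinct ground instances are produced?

25

Ground terms of depth ≤ 0:
  Let N_k = |{terms of depth ≤ k}|. Then N_0 = 5 and N_k = 5 + N_{k-1}^2 for k ≥ 1 (one summand per function symbol, arity giving the exponent).
  N_0 = 5
  Explicitly: c, d, b, e, a.
So there are 5 ground terms available for substitution.
There are 2 variables to instantiate (x4, x1), each occurring in at least one literal, so different choices give different ground instances.
Number of ground instances = 5^2 = 25.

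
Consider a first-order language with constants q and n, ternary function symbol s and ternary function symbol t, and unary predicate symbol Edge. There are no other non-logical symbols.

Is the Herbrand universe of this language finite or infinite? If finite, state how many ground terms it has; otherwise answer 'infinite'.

The signature has at least one function symbol (s, arity 3) and at least one constant (q).
Iterating s gives infinitely many distinct ground terms: q, s(q, q, q), s(s(q, q, q), s(q, q, q), s(q, q, q)), ...
So the Herbrand universe is infinite.

infinite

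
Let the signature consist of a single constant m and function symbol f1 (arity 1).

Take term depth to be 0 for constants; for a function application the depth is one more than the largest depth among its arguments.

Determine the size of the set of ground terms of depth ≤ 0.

1

Write N_k for the number of ground terms of depth ≤ k. A term of depth ≤ k is either a constant or a function symbol applied to arguments of depth ≤ k−1, so N_k = 1 + N_{k-1}.
N_0 = 1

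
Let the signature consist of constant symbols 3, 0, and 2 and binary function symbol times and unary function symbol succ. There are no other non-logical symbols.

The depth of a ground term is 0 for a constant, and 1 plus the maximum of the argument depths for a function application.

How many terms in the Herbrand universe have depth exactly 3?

Count level by level. With function symbols times/2, succ/1, the terms of depth ≤ k are the 3 constants together with each function applied to depth-≤(k−1) tuples, so N_k = 3 + N_{k-1}^2 + N_{k-1}.
N_0 = 3
N_1 = 3 + 3^2 + 3 = 15
N_2 = 3 + 15^2 + 15 = 243
N_3 = 3 + 243^2 + 243 = 59295
Terms of depth exactly 3: N_3 − N_2 = 59295 − 243 = 59052.

59052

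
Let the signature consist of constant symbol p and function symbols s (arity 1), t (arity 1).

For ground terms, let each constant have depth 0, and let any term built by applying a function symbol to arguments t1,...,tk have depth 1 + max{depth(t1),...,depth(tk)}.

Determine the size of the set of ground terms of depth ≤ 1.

3

Write N_k for the number of ground terms of depth ≤ k. A term of depth ≤ k is either a constant or a function symbol applied to arguments of depth ≤ k−1, so N_k = 1 + N_{k-1} + N_{k-1}.
N_0 = 1
N_1 = 1 + 1 + 1 = 3
Explicitly: p, s(p), t(p).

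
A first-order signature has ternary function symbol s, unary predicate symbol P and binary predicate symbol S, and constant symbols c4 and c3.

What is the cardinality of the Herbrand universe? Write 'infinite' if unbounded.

The signature has at least one function symbol (s, arity 3) and at least one constant (c4).
Iterating s gives infinitely many distinct ground terms: c4, s(c4, c4, c4), s(s(c4, c4, c4), s(c4, c4, c4), s(c4, c4, c4)), ...
So the Herbrand universe is infinite.

infinite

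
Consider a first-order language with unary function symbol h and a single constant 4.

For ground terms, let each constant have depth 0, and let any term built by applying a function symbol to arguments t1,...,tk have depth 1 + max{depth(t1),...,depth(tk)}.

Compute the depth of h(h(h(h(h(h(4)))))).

6

depth(h(4)) = 1 + depth(4) = 1 + 0 = 1
depth(h(h(4))) = 1 + depth(h(4)) = 1 + 1 = 2
depth(h(h(h(4)))) = 1 + depth(h(h(4))) = 1 + 2 = 3
depth(h(h(h(h(4))))) = 1 + depth(h(h(h(4)))) = 1 + 3 = 4
depth(h(h(h(h(h(4)))))) = 1 + depth(h(h(h(h(4))))) = 1 + 4 = 5
depth(h(h(h(h(h(h(4))))))) = 1 + depth(h(h(h(h(h(4)))))) = 1 + 5 = 6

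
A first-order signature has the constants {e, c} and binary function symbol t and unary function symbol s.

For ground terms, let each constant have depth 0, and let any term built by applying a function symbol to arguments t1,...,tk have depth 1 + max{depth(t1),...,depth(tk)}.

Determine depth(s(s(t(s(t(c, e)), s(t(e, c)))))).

5

depth(t(c, e)) = 1 + max(0, 0) = 1
depth(s(t(c, e))) = 1 + depth(t(c, e)) = 1 + 1 = 2
depth(t(e, c)) = 1 + max(0, 0) = 1
depth(s(t(e, c))) = 1 + depth(t(e, c)) = 1 + 1 = 2
depth(t(s(t(c, e)), s(t(e, c)))) = 1 + max(2, 2) = 3
depth(s(t(s(t(c, e)), s(t(e, c))))) = 1 + depth(t(s(t(c, e)), s(t(e, c)))) = 1 + 3 = 4
depth(s(s(t(s(t(c, e)), s(t(e, c)))))) = 1 + depth(s(t(s(t(c, e)), s(t(e, c))))) = 1 + 4 = 5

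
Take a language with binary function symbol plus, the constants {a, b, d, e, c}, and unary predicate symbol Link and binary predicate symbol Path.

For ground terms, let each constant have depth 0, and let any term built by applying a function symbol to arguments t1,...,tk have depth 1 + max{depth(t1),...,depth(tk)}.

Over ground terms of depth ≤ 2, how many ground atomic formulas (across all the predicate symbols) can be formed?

819930

First count ground terms of depth ≤ 2.
Let N_k = |{terms of depth ≤ k}|. Then N_0 = 5 and N_k = 5 + N_{k-1}^2 for k ≥ 1 (one summand per function symbol, arity giving the exponent).
N_0 = 5
N_1 = 5 + 5^2 = 30
N_2 = 5 + 30^2 = 905
So |H| = 905.
For each predicate symbol, the number of ground atoms is |H| raised to its arity; summing:
  Link: 905;  Path: 905^2 = 819025
Total ground atoms: 905 + 819025 = 819930.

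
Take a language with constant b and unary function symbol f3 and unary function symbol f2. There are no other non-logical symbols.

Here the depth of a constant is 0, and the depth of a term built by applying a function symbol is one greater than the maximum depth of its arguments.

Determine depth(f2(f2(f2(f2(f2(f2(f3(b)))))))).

7

depth(f3(b)) = 1 + depth(b) = 1 + 0 = 1
depth(f2(f3(b))) = 1 + depth(f3(b)) = 1 + 1 = 2
depth(f2(f2(f3(b)))) = 1 + depth(f2(f3(b))) = 1 + 2 = 3
depth(f2(f2(f2(f3(b))))) = 1 + depth(f2(f2(f3(b)))) = 1 + 3 = 4
depth(f2(f2(f2(f2(f3(b)))))) = 1 + depth(f2(f2(f2(f3(b))))) = 1 + 4 = 5
depth(f2(f2(f2(f2(f2(f3(b))))))) = 1 + depth(f2(f2(f2(f2(f3(b)))))) = 1 + 5 = 6
depth(f2(f2(f2(f2(f2(f2(f3(b)))))))) = 1 + depth(f2(f2(f2(f2(f2(f3(b))))))) = 1 + 6 = 7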